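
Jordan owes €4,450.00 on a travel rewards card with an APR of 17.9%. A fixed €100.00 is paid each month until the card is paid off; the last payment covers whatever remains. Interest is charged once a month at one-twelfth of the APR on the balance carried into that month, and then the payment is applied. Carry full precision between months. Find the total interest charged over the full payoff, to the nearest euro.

Monthly rate r = 17.9%/12 = 1.49167% = 0.0149167.
Payoff takes n = ⌈−ln(1 − rB₀/P)/ln(1+r)⌉ = ⌈73.618⌉ = 74 payments; the last is €61.97.
Total paid = 73·€100.00 + €61.97 = €7,361.97.
Total interest = total paid − principal = €7,361.97 − €4,450.00 = €2,911.97.

€2,912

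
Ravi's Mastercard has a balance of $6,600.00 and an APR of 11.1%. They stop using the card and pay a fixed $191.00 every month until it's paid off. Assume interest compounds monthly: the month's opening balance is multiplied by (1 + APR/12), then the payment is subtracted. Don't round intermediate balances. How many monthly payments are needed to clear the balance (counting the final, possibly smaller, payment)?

Monthly rate r = 11.1%/12 = 0.925% = 0.00925.
Recurrence: B ← B·(1+r) − $191.00.
Month 1: interest $61.05; balance after payment $6,470.05.
Month 2: interest $59.85; balance after payment $6,338.90.
Closed form: n = −ln(1 − rB₀/P)/ln(1+r) = −ln(0.68037)/ln(1.00925) ≈ 41.827, so the balance reaches zero during payment 42.

42 payments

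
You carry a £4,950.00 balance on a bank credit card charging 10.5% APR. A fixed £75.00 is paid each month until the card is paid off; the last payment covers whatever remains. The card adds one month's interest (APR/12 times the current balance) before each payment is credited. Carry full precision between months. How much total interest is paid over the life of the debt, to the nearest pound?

£2,467

Monthly rate r = 10.5%/12 = 0.875% = 0.00875.
Payoff takes n = ⌈−ln(1 − rB₀/P)/ln(1+r)⌉ = ⌈98.895⌉ = 99 payments; the last is £67.14.
Total paid = 98·£75.00 + £67.14 = £7,417.14.
Total interest = total paid − principal = £7,417.14 − £4,950.00 = £2,467.14.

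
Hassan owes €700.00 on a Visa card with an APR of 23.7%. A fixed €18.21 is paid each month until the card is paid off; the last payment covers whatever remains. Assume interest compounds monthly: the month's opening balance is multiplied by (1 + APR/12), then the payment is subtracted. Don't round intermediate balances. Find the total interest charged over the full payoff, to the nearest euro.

Monthly rate r = 23.7%/12 = 1.975% = 0.01975.
Payoff takes n = ⌈−ln(1 − rB₀/P)/ln(1+r)⌉ = ⌈72.800⌉ = 73 payments; the last is €14.59.
Total paid = 72·€18.21 + €14.59 = €1,325.71.
Total interest = total paid − principal = €1,325.71 − €700.00 = €625.71.

€626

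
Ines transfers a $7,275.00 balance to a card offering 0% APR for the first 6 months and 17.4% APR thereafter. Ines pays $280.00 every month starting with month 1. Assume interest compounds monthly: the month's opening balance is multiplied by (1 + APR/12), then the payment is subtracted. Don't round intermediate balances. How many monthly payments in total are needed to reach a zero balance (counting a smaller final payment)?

30 payments

Promo months 1–6 at r₀ = 0%/12 = 0; months 7+ at r₁ = 17.4%/12 = 0.0145.
After month 6 (no interest yet): B = $7,275.00 − 6·$280.00 = $5,595.00.
Then at r₁ with $280.00/mo: n₂ = −ln(1 − r₁·B/P)/ln(1+r₁) ≈ 23.77 → 24 more payments.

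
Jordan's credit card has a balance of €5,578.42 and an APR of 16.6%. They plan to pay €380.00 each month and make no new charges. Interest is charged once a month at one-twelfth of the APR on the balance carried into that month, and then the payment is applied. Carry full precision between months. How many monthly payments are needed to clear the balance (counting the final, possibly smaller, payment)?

17 payments

Monthly rate r = 16.6%/12 = 1.38333% = 0.0138333.
Recurrence: B ← B·(1+r) − €380.00.
Month 1: interest €77.17; balance after payment €5,275.59.
Month 2: interest €72.98; balance after payment €4,968.57.
Closed form: n = −ln(1 − rB₀/P)/ln(1+r) = −ln(0.79693)/ln(1.01383) ≈ 16.522, so the balance reaches zero during payment 17.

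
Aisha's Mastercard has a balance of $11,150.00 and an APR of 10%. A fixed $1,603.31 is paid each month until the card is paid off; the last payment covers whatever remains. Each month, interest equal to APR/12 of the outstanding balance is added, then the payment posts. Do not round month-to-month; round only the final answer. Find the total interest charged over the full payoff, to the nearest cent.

$384.97

Monthly rate r = 10%/12 = 0.833333% = 0.00833333.
Payoff takes n = ⌈−ln(1 − rB₀/P)/ln(1+r)⌉ = ⌈7.194⌉ = 8 payments; the last is $311.80.
Total paid = 7·$1,603.31 + $311.80 = $11,534.97.
Total interest = total paid − principal = $11,534.97 − $11,150.00 = $384.97.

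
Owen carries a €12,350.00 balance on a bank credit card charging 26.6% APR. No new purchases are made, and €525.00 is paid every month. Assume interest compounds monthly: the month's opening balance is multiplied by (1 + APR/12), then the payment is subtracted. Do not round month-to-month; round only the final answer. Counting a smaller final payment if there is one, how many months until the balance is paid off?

34 payments

Monthly rate r = 26.6%/12 = 2.21667% = 0.0221667.
Recurrence: B ← B·(1+r) − €525.00.
Month 1: interest €273.76; balance after payment €12,098.76.
Month 2: interest €268.19; balance after payment €11,841.95.
Closed form: n = −ln(1 − rB₀/P)/ln(1+r) = −ln(0.47856)/ln(1.02217) ≈ 33.614, so the balance reaches zero during payment 34.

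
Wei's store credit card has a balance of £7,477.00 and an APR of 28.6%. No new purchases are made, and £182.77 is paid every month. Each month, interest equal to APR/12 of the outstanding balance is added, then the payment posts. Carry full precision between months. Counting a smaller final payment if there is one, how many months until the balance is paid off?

157 months

Monthly rate r = 28.6%/12 = 2.38333% = 0.0238333.
Recurrence: B ← B·(1+r) − £182.77.
Month 1: interest £178.20; balance after payment £7,472.43.
Month 2: interest £178.09; balance after payment £7,467.75.
Closed form: n = −ln(1 − rB₀/P)/ln(1+r) = −ln(0.024994)/ln(1.02383) ≈ 156.625, so the balance reaches zero during payment 157.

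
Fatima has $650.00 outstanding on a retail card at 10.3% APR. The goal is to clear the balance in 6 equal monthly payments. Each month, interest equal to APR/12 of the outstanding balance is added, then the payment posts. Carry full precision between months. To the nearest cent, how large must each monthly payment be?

$111.61

Monthly rate r = 10.3%/12 = 0.858333% = 0.00858333.
Level-payment amortization: P = B₀·r / (1 − (1+r)^(−n)) = 650.00·0.00858333 / (1 − 1.00858^(−6)).
Denominator 1 − (1+r)^(−6) = 0.0499875943.
P = 5.57917 / 0.0499875943 ≈ 111.61.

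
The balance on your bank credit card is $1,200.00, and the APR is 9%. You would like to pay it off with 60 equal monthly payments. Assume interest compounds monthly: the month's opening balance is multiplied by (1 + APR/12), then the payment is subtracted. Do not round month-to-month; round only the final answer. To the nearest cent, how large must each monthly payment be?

Monthly rate r = 9%/12 = 0.75% = 0.0075.
Level-payment amortization: P = B₀·r / (1 − (1+r)^(−n)) = 1200.00·0.0075 / (1 − 1.0075^(−60)).
Denominator 1 − (1+r)^(−60) = 0.361300301.
P = 9 / 0.361300301 ≈ 24.91.

$24.91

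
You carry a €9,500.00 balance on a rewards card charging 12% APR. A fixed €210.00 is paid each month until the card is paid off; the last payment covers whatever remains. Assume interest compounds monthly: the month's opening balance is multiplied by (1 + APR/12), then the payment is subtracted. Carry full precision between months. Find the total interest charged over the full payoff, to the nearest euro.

€3,209

Monthly rate r = 12%/12 = 1% = 0.01.
Payoff takes n = ⌈−ln(1 − rB₀/P)/ln(1+r)⌉ = ⌈60.518⌉ = 61 payments; the last is €109.07.
Total paid = 60·€210.00 + €109.07 = €12,709.07.
Total interest = total paid − principal = €12,709.07 − €9,500.00 = €3,209.07.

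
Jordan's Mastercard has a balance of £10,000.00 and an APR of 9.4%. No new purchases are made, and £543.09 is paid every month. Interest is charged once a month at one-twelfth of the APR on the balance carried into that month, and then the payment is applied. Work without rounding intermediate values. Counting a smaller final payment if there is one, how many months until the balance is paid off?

Monthly rate r = 9.4%/12 = 0.783333% = 0.00783333.
Recurrence: B ← B·(1+r) − £543.09.
Month 1: interest £78.33; balance after payment £9,535.24.
Month 2: interest £74.69; balance after payment £9,066.85.
Closed form: n = −ln(1 − rB₀/P)/ln(1+r) = −ln(0.85576)/ln(1.00783) ≈ 19.962, so the balance reaches zero during payment 20.

20 months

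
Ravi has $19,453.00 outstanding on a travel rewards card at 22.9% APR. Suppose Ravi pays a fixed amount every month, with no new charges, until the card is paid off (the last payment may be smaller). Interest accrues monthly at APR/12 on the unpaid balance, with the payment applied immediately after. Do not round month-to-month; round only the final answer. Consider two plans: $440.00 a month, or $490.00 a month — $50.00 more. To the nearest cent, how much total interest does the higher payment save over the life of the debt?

$6,465.03

Monthly rate r = 22.9%/12 = 1.90833% = 0.0190833.
At $440.00/mo: n = ⌈−ln(1 − rB₀/P)/ln(1+r)⌉ = 99 payments (last $80.53); total interest = total paid − $19,453.00 = $23,747.53.
At $490.00/mo: 75 payments (last $475.50); total interest $17,282.50.
Interest saved = $23,747.53 − $17,282.50 = $6,465.03.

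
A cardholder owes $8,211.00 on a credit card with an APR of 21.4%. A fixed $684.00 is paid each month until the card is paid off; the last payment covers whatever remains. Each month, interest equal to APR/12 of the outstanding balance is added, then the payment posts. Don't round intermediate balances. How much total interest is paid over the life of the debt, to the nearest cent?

$1,112.23

Monthly rate r = 21.4%/12 = 1.78333% = 0.0178333.
Payoff takes n = ⌈−ln(1 − rB₀/P)/ln(1+r)⌉ = ⌈13.628⌉ = 14 payments; the last is $431.23.
Total paid = 13·$684.00 + $431.23 = $9,323.23.
Total interest = total paid − principal = $9,323.23 − $8,211.00 = $1,112.23.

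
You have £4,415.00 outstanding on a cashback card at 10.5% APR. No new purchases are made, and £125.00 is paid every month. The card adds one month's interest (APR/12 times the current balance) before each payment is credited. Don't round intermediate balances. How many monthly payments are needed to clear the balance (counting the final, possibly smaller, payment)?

43 payments

Monthly rate r = 10.5%/12 = 0.875% = 0.00875.
Recurrence: B ← B·(1+r) − £125.00.
Month 1: interest £38.63; balance after payment £4,328.63.
Month 2: interest £37.88; balance after payment £4,241.51.
Closed form: n = −ln(1 − rB₀/P)/ln(1+r) = −ln(0.69095)/ln(1.00875) ≈ 42.435, so the balance reaches zero during payment 43.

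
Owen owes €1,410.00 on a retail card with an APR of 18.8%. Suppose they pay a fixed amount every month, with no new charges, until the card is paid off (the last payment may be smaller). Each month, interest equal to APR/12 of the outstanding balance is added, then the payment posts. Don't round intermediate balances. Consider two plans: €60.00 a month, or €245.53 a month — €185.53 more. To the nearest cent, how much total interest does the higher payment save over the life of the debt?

€283.05

Monthly rate r = 18.8%/12 = 1.56667% = 0.0156667.
At €60.00/mo: n = ⌈−ln(1 − rB₀/P)/ln(1+r)⌉ = 30 payments (last €32.22); total interest = total paid − €1,410.00 = €362.22.
At €245.53/mo: 7 payments (last €15.99); total interest €79.17.
Interest saved = €362.22 − €79.17 = €283.05.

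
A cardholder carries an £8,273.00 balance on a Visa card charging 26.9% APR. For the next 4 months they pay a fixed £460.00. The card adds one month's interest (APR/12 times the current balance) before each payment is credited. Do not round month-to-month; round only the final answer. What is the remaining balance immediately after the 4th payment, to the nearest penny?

Monthly rate r = 26.9%/12 = 2.24167% = 0.0224167.
Each month: B ← B·(1+r) − £460.00.
Month 1: interest £185.45; balance after payment £7,998.45.
Month 2: interest £179.30; balance after payment £7,717.75.
Month 3: interest £173.01; balance after payment £7,430.76.
Month 4: interest £166.57; balance after payment £7,137.33.

£7,137.33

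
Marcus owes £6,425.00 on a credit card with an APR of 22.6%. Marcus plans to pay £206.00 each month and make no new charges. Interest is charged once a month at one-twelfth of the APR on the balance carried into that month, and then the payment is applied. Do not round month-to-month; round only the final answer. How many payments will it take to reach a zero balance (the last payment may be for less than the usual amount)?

48 months

Monthly rate r = 22.6%/12 = 1.88333% = 0.0188333.
Recurrence: B ← B·(1+r) − £206.00.
Month 1: interest £121.00; balance after payment £6,340.00.
Month 2: interest £119.40; balance after payment £6,253.41.
Closed form: n = −ln(1 − rB₀/P)/ln(1+r) = −ln(0.4126)/ln(1.01883) ≈ 47.447, so the balance reaches zero during payment 48.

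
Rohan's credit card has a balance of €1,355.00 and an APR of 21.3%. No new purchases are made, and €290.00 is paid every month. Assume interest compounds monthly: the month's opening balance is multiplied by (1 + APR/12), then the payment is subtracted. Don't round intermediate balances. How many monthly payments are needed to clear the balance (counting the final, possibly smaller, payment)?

Monthly rate r = 21.3%/12 = 1.775% = 0.01775.
Recurrence: B ← B·(1+r) − €290.00.
Month 1: interest €24.05; balance after payment €1,089.05.
Month 2: interest €19.33; balance after payment €818.38.
Month 3: interest €14.53; balance after payment €542.91.
Month 4: interest €9.64; balance after payment €262.54.
Month 5: interest €4.66; balance after payment €0.00.

5 payments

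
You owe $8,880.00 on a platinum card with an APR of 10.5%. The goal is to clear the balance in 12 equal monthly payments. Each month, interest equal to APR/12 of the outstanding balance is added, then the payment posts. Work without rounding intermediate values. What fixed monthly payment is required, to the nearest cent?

Monthly rate r = 10.5%/12 = 0.875% = 0.00875.
Level-payment amortization: P = B₀·r / (1 − (1+r)^(−n)) = 8880.00·0.00875 / (1 − 1.00875^(−12)).
Denominator 1 − (1+r)^(−12) = 0.0992641938.
P = 77.7 / 0.0992641938 ≈ 782.76.

$782.76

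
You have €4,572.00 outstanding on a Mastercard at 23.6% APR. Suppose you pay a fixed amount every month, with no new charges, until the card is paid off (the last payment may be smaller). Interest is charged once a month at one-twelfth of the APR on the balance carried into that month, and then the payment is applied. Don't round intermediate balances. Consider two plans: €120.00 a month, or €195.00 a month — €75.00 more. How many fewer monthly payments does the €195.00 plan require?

40 fewer payments

Monthly rate r = 23.6%/12 = 1.96667% = 0.0196667.
At €120.00/mo: n = ⌈−ln(1 − rB₀/P)/ln(1+r)⌉ = 72 payments (last €4.47); total interest = total paid − €4,572.00 = €3,952.47.
At €195.00/mo: 32 payments (last €145.45); total interest €1,618.45.
Payments saved = 72 − 32 = 40.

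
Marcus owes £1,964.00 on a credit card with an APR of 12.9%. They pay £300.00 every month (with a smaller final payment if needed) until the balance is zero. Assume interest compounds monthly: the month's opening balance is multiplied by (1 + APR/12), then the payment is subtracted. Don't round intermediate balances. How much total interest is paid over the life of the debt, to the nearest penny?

Monthly rate r = 12.9%/12 = 1.075% = 0.01075.
Payoff takes n = ⌈−ln(1 − rB₀/P)/ln(1+r)⌉ = ⌈6.825⌉ = 7 payments; the last is £247.69.
Total paid = 6·£300.00 + £247.69 = £2,047.69.
Total interest = total paid − principal = £2,047.69 − £1,964.00 = £83.69.

£83.69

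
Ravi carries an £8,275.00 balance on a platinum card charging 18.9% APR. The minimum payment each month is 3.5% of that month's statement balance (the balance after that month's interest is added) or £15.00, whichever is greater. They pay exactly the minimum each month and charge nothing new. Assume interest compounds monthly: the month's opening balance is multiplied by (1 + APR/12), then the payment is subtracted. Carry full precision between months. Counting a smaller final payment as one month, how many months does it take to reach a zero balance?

Monthly rate r = 18.9%/12 = 1.575% = 0.01575.
While 3.5% of the post-interest balance exceeds £15.00, each month B ← (B·(1+r))·(1 − 0.035), i.e. B shrinks by the factor (1+r)·0.965 = 0.9802.
This holds for months 1–149. Entering month 150 the balance is £420.32; 3.5% of the post-interest balance is now below £15.00, so the flat £15.00 minimum applies from here.
From month 150 a fixed £15.00 at rate r clears £420.32 in 38 more payments. Total: 149 + 38 = 187 months.

187 months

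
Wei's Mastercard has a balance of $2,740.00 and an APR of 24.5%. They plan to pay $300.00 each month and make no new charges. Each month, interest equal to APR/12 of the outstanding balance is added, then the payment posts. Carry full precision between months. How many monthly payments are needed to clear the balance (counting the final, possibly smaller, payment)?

11 months

Monthly rate r = 24.5%/12 = 2.04167% = 0.0204167.
Recurrence: B ← B·(1+r) − $300.00.
Month 1: interest $55.94; balance after payment $2,495.94.
Month 2: interest $50.96; balance after payment $2,246.90.
Closed form: n = −ln(1 − rB₀/P)/ln(1+r) = −ln(0.81353)/ln(1.02042) ≈ 10.211, so the balance reaches zero during payment 11.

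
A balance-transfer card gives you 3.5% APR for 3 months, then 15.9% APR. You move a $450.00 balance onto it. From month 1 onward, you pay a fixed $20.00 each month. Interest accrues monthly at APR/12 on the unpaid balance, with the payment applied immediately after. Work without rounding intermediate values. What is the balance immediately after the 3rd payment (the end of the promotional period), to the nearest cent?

$393.77

Promo months 1–3 at r₀ = 3.5%/12 = 0.00291667; months 4+ at r₁ = 15.9%/12 = 0.01325.
After month 3: iterate B ← B·(1+r₀) − $20.00 for 3 months → $393.77.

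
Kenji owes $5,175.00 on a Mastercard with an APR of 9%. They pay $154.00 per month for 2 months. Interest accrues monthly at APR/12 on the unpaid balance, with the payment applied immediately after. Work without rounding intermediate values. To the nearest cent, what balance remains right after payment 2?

$4,943.76

Monthly rate r = 9%/12 = 0.75% = 0.0075.
Each month: B ← B·(1+r) − $154.00.
Month 1: interest $38.81; balance after payment $5,059.81.
Month 2: interest $37.95; balance after payment $4,943.76.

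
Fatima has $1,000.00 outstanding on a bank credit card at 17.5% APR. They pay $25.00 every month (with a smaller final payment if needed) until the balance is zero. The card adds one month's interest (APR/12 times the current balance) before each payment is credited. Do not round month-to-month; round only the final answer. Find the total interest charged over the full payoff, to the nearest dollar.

$512

Monthly rate r = 17.5%/12 = 1.45833% = 0.0145833.
Payoff takes n = ⌈−ln(1 − rB₀/P)/ln(1+r)⌉ = ⌈60.469⌉ = 61 payments; the last is $11.77.
Total paid = 60·$25.00 + $11.77 = $1,511.77.
Total interest = total paid − principal = $1,511.77 − $1,000.00 = $511.77.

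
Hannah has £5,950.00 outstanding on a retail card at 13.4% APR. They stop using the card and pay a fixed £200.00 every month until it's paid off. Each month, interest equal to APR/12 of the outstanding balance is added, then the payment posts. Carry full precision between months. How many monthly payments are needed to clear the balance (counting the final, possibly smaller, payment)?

Monthly rate r = 13.4%/12 = 1.11667% = 0.0111667.
Recurrence: B ← B·(1+r) − £200.00.
Month 1: interest £66.44; balance after payment £5,816.44.
Month 2: interest £64.95; balance after payment £5,681.39.
Closed form: n = −ln(1 − rB₀/P)/ln(1+r) = −ln(0.66779)/ln(1.01117) ≈ 36.361, so the balance reaches zero during payment 37.

37 payments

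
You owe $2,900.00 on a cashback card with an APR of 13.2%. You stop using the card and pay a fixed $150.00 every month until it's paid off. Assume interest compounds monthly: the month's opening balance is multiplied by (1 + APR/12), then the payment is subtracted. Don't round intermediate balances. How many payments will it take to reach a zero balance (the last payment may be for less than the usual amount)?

22 months

Monthly rate r = 13.2%/12 = 1.1% = 0.011.
Recurrence: B ← B·(1+r) − $150.00.
Month 1: interest $31.90; balance after payment $2,781.90.
Month 2: interest $30.60; balance after payment $2,662.50.
Closed form: n = −ln(1 − rB₀/P)/ln(1+r) = −ln(0.78733)/ln(1.011) ≈ 21.856, so the balance reaches zero during payment 22.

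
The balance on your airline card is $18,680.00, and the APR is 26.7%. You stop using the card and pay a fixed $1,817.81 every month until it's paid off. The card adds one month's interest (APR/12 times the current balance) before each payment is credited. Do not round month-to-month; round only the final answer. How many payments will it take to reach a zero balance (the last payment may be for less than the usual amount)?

Monthly rate r = 26.7%/12 = 2.225% = 0.02225.
Recurrence: B ← B·(1+r) − $1,817.81.
Month 1: interest $415.63; balance after payment $17,277.82.
Month 2: interest $384.43; balance after payment $15,844.44.
Closed form: n = −ln(1 − rB₀/P)/ln(1+r) = −ln(0.77136)/ln(1.02225) ≈ 11.797, so the balance reaches zero during payment 12.

12 months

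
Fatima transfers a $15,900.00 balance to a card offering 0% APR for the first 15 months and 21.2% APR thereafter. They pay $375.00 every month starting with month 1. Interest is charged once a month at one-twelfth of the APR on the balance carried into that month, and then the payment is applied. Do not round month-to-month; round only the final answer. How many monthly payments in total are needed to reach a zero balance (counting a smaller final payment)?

53 payments

Promo months 1–15 at r₀ = 0%/12 = 0; months 16+ at r₁ = 21.2%/12 = 0.0176667.
After month 15 (no interest yet): B = $15,900.00 − 15·$375.00 = $10,275.00.
Then at r₁ with $375.00/mo: n₂ = −ln(1 − r₁·B/P)/ln(1+r₁) ≈ 37.79 → 38 more payments.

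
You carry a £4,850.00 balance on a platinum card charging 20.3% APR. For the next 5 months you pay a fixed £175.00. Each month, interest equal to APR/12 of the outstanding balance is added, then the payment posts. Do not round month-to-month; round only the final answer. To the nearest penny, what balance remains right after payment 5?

£4,369.24

Monthly rate r = 20.3%/12 = 1.69167% = 0.0169167.
Each month: B ← B·(1+r) − £175.00.
Month 1: interest £82.05; balance after payment £4,757.05.
Month 2: interest £80.47; balance after payment £4,662.52.
Month 3: interest £78.87; balance after payment £4,566.39.
Month 4: interest £77.25; balance after payment £4,468.64.
Month 5: interest £75.59; balance after payment £4,369.24.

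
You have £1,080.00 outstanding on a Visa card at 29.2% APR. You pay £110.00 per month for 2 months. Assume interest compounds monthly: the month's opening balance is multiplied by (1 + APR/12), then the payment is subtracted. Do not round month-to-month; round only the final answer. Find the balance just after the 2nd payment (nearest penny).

Monthly rate r = 29.2%/12 = 2.43333% = 0.0243333.
Each month: B ← B·(1+r) − £110.00.
Month 1: interest £26.28; balance after payment £996.28.
Month 2: interest £24.24; balance after payment £910.52.

£910.52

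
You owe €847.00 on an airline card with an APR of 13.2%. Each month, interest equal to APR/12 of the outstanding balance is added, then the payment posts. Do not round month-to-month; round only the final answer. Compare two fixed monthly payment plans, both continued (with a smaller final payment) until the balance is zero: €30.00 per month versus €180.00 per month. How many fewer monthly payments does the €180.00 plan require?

29 fewer payments

Monthly rate r = 13.2%/12 = 1.1% = 0.011.
At €30.00/mo: n = ⌈−ln(1 − rB₀/P)/ln(1+r)⌉ = 34 payments (last €29.80); total interest = total paid − €847.00 = €172.80.
At €180.00/mo: 5 payments (last €154.60); total interest €27.60.
Payments saved = 34 − 5 = 29.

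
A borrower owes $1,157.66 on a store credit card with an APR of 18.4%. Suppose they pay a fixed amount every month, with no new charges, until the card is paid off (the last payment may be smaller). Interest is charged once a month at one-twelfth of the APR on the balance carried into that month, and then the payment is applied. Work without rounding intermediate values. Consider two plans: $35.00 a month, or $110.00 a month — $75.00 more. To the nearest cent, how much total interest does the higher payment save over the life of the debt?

$355.18

Monthly rate r = 18.4%/12 = 1.53333% = 0.0153333.
At $35.00/mo: n = ⌈−ln(1 − rB₀/P)/ln(1+r)⌉ = 47 payments (last $17.55); total interest = total paid − $1,157.66 = $469.89.
At $110.00/mo: 12 payments (last $62.37); total interest $114.71.
Interest saved = $469.89 − $114.71 = $355.18.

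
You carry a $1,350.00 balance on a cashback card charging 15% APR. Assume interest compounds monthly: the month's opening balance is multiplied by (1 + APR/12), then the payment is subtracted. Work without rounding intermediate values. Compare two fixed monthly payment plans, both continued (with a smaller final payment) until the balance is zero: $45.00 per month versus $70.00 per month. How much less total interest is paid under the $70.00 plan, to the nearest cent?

$148.15

Monthly rate r = 15%/12 = 1.25% = 0.0125.
At $45.00/mo: n = ⌈−ln(1 − rB₀/P)/ln(1+r)⌉ = 38 payments (last $37.60); total interest = total paid − $1,350.00 = $352.60.
At $70.00/mo: 23 payments (last $14.45); total interest $204.45.
Interest saved = $352.60 − $204.45 = $148.15.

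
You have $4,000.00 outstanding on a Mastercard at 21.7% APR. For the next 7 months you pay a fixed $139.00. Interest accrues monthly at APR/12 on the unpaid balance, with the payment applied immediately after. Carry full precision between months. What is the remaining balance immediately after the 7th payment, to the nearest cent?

Monthly rate r = 21.7%/12 = 1.80833% = 0.0180833.
Each month: B ← B·(1+r) − $139.00.
Month 1: interest $72.33; balance after payment $3,933.33.
Month 2: interest $71.13; balance after payment $3,865.46.
Month 3: interest $69.90; balance after payment $3,796.36.
Month 4: interest $68.65; balance after payment $3,726.01.
Month 5: interest $67.38; balance after payment $3,654.39.
Month 6: interest $66.08; balance after payment $3,581.47.
Month 7: interest $64.77; balance after payment $3,507.24.

$3,507.24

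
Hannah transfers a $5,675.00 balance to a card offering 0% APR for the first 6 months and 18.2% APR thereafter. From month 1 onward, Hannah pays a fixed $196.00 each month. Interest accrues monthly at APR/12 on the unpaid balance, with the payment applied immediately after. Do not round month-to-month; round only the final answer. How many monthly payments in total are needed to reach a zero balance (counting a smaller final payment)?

35 payments

Promo months 1–6 at r₀ = 0%/12 = 0; months 7+ at r₁ = 18.2%/12 = 0.0151667.
After month 6 (no interest yet): B = $5,675.00 − 6·$196.00 = $4,499.00.
Then at r₁ with $196.00/mo: n₂ = −ln(1 − r₁·B/P)/ln(1+r₁) ≈ 28.43 → 29 more payments.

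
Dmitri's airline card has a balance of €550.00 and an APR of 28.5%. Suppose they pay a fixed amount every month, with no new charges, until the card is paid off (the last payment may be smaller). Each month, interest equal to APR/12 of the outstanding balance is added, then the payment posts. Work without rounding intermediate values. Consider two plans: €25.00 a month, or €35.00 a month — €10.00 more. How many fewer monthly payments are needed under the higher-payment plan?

Monthly rate r = 28.5%/12 = 2.375% = 0.02375.
At €25.00/mo: n = ⌈−ln(1 − rB₀/P)/ln(1+r)⌉ = 32 payments (last €12.37); total interest = total paid − €550.00 = €237.37.
At €35.00/mo: 20 payments (last €31.61); total interest €146.61.
Payments saved = 32 − 20 = 12.

12 fewer payments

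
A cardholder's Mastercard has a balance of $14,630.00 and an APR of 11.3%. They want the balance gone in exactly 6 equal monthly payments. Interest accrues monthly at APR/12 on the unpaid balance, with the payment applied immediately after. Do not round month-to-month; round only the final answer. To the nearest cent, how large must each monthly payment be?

$2,519.32

Monthly rate r = 11.3%/12 = 0.941667% = 0.00941667.
Level-payment amortization: P = B₀·r / (1 − (1+r)^(−n)) = 14630.00·0.00941667 / (1 − 1.00942^(−6)).
Denominator 1 − (1+r)^(−6) = 0.0546836423.
P = 137.766 / 0.0546836423 ≈ 2519.32.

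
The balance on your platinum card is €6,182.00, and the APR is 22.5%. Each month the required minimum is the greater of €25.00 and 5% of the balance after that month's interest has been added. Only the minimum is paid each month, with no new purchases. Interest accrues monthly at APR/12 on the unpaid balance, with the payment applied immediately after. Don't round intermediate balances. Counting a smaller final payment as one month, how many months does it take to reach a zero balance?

Monthly rate r = 22.5%/12 = 1.875% = 0.01875.
While 5% of the post-interest balance exceeds €25.00, each month B ← (B·(1+r))·(1 − 0.05), i.e. B shrinks by the factor (1+r)·0.95 = 0.96781.
This holds for months 1–78. Entering month 79 the balance is €481.78; 5% of the post-interest balance is now below €25.00, so the flat €25.00 minimum applies from here.
From month 79 a fixed €25.00 at rate r clears €481.78 in 25 more payments. Total: 78 + 25 = 103 months.

103 months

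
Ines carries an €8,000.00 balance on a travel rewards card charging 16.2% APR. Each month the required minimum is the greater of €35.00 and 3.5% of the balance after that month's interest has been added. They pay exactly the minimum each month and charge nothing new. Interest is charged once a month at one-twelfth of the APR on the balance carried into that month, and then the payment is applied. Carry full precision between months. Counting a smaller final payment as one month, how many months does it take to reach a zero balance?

130 months

Monthly rate r = 16.2%/12 = 1.35% = 0.0135.
While 3.5% of the post-interest balance exceeds €35.00, each month B ← (B·(1+r))·(1 − 0.035), i.e. B shrinks by the factor (1+r)·0.965 = 0.97803.
This holds for months 1–95. Entering month 96 the balance is €969.26; 3.5% of the post-interest balance is now below €35.00, so the flat €35.00 minimum applies from here.
From month 96 a fixed €35.00 at rate r clears €969.26 in 35 more payments. Total: 95 + 35 = 130 months.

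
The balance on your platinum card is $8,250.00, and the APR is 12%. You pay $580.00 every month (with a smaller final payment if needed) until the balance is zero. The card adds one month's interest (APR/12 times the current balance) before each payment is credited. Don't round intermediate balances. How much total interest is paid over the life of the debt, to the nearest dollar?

$694

Monthly rate r = 12%/12 = 1% = 0.01.
Payoff takes n = ⌈−ln(1 − rB₀/P)/ln(1+r)⌉ = ⌈15.420⌉ = 16 payments; the last is $244.21.
Total paid = 15·$580.00 + $244.21 = $8,944.21.
Total interest = total paid − principal = $8,944.21 − $8,250.00 = $694.21.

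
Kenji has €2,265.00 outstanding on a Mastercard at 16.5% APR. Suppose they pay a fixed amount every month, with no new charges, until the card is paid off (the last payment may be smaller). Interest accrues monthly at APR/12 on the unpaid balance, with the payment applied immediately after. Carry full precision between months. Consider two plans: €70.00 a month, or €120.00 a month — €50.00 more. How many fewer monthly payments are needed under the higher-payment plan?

21 fewer payments

Monthly rate r = 16.5%/12 = 1.375% = 0.01375.
At €70.00/mo: n = ⌈−ln(1 − rB₀/P)/ln(1+r)⌉ = 44 payments (last €7.24); total interest = total paid − €2,265.00 = €752.24.
At €120.00/mo: 23 payments (last €0.29); total interest €375.29.
Payments saved = 44 − 23 = 21.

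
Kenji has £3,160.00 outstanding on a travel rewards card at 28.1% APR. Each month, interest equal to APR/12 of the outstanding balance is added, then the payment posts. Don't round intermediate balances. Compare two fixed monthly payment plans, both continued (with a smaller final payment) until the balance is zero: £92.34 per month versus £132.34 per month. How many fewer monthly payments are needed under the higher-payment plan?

34 fewer payments

Monthly rate r = 28.1%/12 = 2.34167% = 0.0234167.
At £92.34/mo: n = ⌈−ln(1 − rB₀/P)/ln(1+r)⌉ = 70 payments (last £76.31); total interest = total paid − £3,160.00 = £3,287.77.
At £132.34/mo: 36 payments (last £51.22); total interest £1,523.12.
Payments saved = 70 − 36 = 34.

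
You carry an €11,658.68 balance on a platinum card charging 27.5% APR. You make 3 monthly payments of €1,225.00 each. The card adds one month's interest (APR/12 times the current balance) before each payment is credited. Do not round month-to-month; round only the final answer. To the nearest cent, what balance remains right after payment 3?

€8,718.86

Monthly rate r = 27.5%/12 = 2.29167% = 0.0229167.
Each month: B ← B·(1+r) − €1,225.00.
Month 1: interest €267.18; balance after payment €10,700.86.
Month 2: interest €245.23; balance after payment €9,721.09.
Month 3: interest €222.77; balance after payment €8,718.86.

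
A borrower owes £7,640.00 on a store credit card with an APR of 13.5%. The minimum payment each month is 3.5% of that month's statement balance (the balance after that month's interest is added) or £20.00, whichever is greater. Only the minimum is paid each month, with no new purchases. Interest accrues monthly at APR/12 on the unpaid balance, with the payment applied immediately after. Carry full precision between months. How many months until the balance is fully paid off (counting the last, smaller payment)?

Monthly rate r = 13.5%/12 = 1.125% = 0.01125.
While 3.5% of the post-interest balance exceeds £20.00, each month B ← (B·(1+r))·(1 − 0.035), i.e. B shrinks by the factor (1+r)·0.965 = 0.97586.
This holds for months 1–107. Entering month 108 the balance is £558.96; 3.5% of the post-interest balance is now below £20.00, so the flat £20.00 minimum applies from here.
From month 108 a fixed £20.00 at rate r clears £558.96 in 34 more payments. Total: 107 + 34 = 141 months.

141 months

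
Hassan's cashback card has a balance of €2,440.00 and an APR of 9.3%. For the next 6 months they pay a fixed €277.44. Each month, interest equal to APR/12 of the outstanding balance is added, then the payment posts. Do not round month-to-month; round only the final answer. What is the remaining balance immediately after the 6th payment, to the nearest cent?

Monthly rate r = 9.3%/12 = 0.775% = 0.00775.
Each month: B ← B·(1+r) − €277.44.
Month 1: interest €18.91; balance after payment €2,181.47.
Month 2: interest €16.91; balance after payment €1,920.94.
Month 3: interest €14.89; balance after payment €1,658.38.
Month 4: interest €12.85; balance after payment €1,393.80.
Month 5: interest €10.80; balance after payment €1,127.16.
Month 6: interest €8.74; balance after payment €858.45.

€858.45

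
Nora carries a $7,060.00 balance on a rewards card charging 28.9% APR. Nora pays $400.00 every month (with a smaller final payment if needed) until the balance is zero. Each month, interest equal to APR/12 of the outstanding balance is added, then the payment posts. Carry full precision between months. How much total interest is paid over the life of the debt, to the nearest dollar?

$2,244

Monthly rate r = 28.9%/12 = 2.40833% = 0.0240833.
Payoff takes n = ⌈−ln(1 − rB₀/P)/ln(1+r)⌉ = ⌈23.259⌉ = 24 payments; the last is $104.40.
Total paid = 23·$400.00 + $104.40 = $9,304.40.
Total interest = total paid − principal = $9,304.40 − $7,060.00 = $2,244.40.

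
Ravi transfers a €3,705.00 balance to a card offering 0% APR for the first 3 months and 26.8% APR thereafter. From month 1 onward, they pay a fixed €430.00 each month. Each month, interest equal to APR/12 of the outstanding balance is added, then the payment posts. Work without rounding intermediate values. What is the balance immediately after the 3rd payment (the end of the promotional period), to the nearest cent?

€2,415.00

Promo months 1–3 at r₀ = 0%/12 = 0; months 4+ at r₁ = 26.8%/12 = 0.0223333.
After month 3 (no interest yet): B = €3,705.00 − 3·€430.00 = €2,415.00.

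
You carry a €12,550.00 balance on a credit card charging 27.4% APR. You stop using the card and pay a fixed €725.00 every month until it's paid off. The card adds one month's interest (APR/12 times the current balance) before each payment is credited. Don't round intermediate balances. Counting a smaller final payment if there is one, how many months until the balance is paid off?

23 payments

Monthly rate r = 27.4%/12 = 2.28333% = 0.0228333.
Recurrence: B ← B·(1+r) − €725.00.
Month 1: interest €286.56; balance after payment €12,111.56.
Month 2: interest €276.55; balance after payment €11,663.11.
Closed form: n = −ln(1 − rB₀/P)/ln(1+r) = −ln(0.60475)/ln(1.02283) ≈ 22.277, so the balance reaches zero during payment 23.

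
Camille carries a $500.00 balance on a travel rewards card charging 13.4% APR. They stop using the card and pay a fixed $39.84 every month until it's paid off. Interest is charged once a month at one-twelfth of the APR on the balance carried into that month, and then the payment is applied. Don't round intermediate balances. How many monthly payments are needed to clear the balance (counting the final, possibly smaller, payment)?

14 months

Monthly rate r = 13.4%/12 = 1.11667% = 0.0111667.
Recurrence: B ← B·(1+r) − $39.84.
Month 1: interest $5.58; balance after payment $465.74.
Month 2: interest $5.20; balance after payment $431.10.
Closed form: n = −ln(1 − rB₀/P)/ln(1+r) = −ln(0.85986)/ln(1.01117) ≈ 13.597, so the balance reaches zero during payment 14.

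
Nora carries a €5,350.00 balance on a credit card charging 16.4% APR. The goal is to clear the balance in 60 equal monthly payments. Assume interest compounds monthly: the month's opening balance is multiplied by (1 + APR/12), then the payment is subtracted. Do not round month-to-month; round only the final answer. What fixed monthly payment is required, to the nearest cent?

Monthly rate r = 16.4%/12 = 1.36667% = 0.0136667.
Level-payment amortization: P = B₀·r / (1 − (1+r)^(−n)) = 5350.00·0.0136667 / (1 − 1.01367^(−60)).
Denominator 1 − (1+r)^(−60) = 0.557115915.
P = 73.1167 / 0.557115915 ≈ 131.24.

€131.24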